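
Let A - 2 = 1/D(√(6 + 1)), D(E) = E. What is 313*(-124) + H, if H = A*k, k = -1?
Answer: -38814 - √7/7 ≈ -38814.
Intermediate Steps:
A = 2 + √7/7 (A = 2 + 1/(√(6 + 1)) = 2 + 1/(√7) = 2 + √7/7 ≈ 2.3780)
H = -2 - √7/7 (H = (2 + √7/7)*(-1) = -2 - √7/7 ≈ -2.3780)
313*(-124) + H = 313*(-124) + (-2 - √7/7) = -38812 + (-2 - √7/7) = -38814 - √7/7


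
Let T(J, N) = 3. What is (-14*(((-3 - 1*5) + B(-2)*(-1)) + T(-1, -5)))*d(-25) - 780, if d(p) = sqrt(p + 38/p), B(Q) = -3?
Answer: -780 + 28*I*sqrt(663)/5 ≈ -780.0 + 144.19*I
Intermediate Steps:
(-14*(((-3 - 1*5) + B(-2)*(-1)) + T(-1, -5)))*d(-25) - 780 = (-14*(((-3 - 1*5) - 3*(-1)) + 3))*sqrt(-25 + 38/(-25)) - 780 = (-14*(((-3 - 5) + 3) + 3))*sqrt(-25 + 38*(-1/25)) - 780 = (-14*((-8 + 3) + 3))*sqrt(-25 - 38/25) - 780 = (-14*(-5 + 3))*sqrt(-663/25) - 780 = (-14*(-2))*(I*sqrt(663)/5) - 780 = 28*(I*sqrt(663)/5) - 780 = 28*I*sqrt(663)/5 - 780 = -780 + 28*I*sqrt(663)/5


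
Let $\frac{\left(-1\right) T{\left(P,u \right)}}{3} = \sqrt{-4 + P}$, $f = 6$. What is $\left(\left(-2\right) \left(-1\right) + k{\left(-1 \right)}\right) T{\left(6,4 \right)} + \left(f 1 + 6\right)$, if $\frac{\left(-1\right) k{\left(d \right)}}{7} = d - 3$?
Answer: $12 - 90 \sqrt{2} \approx -115.28$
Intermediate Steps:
$k{\left(d \right)} = 21 - 7 d$ ($k{\left(d \right)} = - 7 \left(d - 3\right) = - 7 \left(-3 + d\right) = 21 - 7 d$)
$T{\left(P,u \right)} = - 3 \sqrt{-4 + P}$
$\left(\left(-2\right) \left(-1\right) + k{\left(-1 \right)}\right) T{\left(6,4 \right)} + \left(f 1 + 6\right) = \left(\left(-2\right) \left(-1\right) + \left(21 - -7\right)\right) \left(- 3 \sqrt{-4 + 6}\right) + \left(6 \cdot 1 + 6\right) = \left(2 + \left(21 + 7\right)\right) \left(- 3 \sqrt{2}\right) + \left(6 + 6\right) = \left(2 + 28\right) \left(- 3 \sqrt{2}\right) + 12 = 30 \left(- 3 \sqrt{2}\right) + 12 = - 90 \sqrt{2} + 12 = 12 - 90 \sqrt{2}$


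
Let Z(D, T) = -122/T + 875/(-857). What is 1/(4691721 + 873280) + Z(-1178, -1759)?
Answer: -7983387542108/8389033102463 ≈ -0.95165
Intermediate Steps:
Z(D, T) = -875/857 - 122/T (Z(D, T) = -122/T + 875*(-1/857) = -122/T - 875/857 = -875/857 - 122/T)
1/(4691721 + 873280) + Z(-1178, -1759) = 1/(4691721 + 873280) + (-875/857 - 122/(-1759)) = 1/5565001 + (-875/857 - 122*(-1/1759)) = 1/5565001 + (-875/857 + 122/1759) = 1/5565001 - 1434571/1507463 = -7983387542108/8389033102463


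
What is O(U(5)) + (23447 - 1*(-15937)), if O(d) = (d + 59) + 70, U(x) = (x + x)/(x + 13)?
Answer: 355622/9 ≈ 39514.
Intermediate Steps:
U(x) = 2*x/(13 + x) (U(x) = (2*x)/(13 + x) = 2*x/(13 + x))
O(d) = 129 + d (O(d) = (59 + d) + 70 = 129 + d)
O(U(5)) + (23447 - 1*(-15937)) = (129 + 2*5/(13 + 5)) + (23447 - 1*(-15937)) = (129 + 2*5/18) + (23447 + 15937) = (129 + 2*5*(1/18)) + 39384 = (129 + 5/9) + 39384 = 1166/9 + 39384 = 355622/9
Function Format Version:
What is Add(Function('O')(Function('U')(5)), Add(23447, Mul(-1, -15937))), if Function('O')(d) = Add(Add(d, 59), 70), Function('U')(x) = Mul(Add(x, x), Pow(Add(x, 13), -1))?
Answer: Rational(355622, 9) ≈ 39514.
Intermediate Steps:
Function('U')(x) = Mul(2, x, Pow(Add(13, x), -1)) (Function('U')(x) = Mul(Mul(2, x), Pow(Add(13, x), -1)) = Mul(2, x, Pow(Add(13, x), -1)))
Function('O')(d) = Add(129, d) (Function('O')(d) = Add(Add(59, d), 70) = Add(129, d))
Add(Function('O')(Function('U')(5)), Add(23447, Mul(-1, -15937))) = Add(Add(129, Mul(2, 5, Pow(Add(13, 5), -1))), Add(23447, Mul(-1, -15937))) = Add(Add(129, Mul(2, 5, Pow(18, -1))), Add(23447, 15937)) = Add(Add(129, Mul(2, 5, Rational(1, 18))), 39384) = Add(Add(129, Rational(5, 9)), 39384) = Add(Rational(1166, 9), 39384) = Rational(355622, 9)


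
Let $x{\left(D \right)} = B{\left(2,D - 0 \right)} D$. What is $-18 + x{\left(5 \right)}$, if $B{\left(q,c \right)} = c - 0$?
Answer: $7$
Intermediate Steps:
$B{\left(q,c \right)} = c$ ($B{\left(q,c \right)} = c + 0 = c$)
$x{\left(D \right)} = D^{2}$ ($x{\left(D \right)} = \left(D - 0\right) D = \left(D + 0\right) D = D D = D^{2}$)
$-18 + x{\left(5 \right)} = -18 + 5^{2} = -18 + 25 = 7$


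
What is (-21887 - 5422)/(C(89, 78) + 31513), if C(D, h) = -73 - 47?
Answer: -27309/31393 ≈ -0.86991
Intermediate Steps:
C(D, h) = -120
(-21887 - 5422)/(C(89, 78) + 31513) = (-21887 - 5422)/(-120 + 31513) = -27309/31393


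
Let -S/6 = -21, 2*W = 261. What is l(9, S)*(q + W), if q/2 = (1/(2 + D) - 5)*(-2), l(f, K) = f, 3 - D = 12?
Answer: 19035/14 ≈ 1359.6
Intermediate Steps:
D = -9 (D = 3 - 1*12 = 3 - 12 = -9)
W = 261/2 (W = (1/2)*261 = 261/2 ≈ 130.50)
S = 126 (S = -6*(-21) = 126)
q = 144/7 (q = 2*((1/(2 - 9) - 5)*(-2)) = 2*((1/(-7) - 5)*(-2)) = 2*((-1/7 - 5)*(-2)) = 2*(-36/7*(-2)) = 2*(72/7) = 144/7 ≈ 20.571)
l(9, S)*(q + W) = 9*(144/7 + 261/2) = 9*(2115/14) = 19035/14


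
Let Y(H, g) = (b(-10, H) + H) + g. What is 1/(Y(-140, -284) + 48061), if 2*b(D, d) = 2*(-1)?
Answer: 1/47636 ≈ 2.0993e-5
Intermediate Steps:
b(D, d) = -1 (b(D, d) = (2*(-1))/2 = (½)*(-2) = -1)
Y(H, g) = -1 + H + g (Y(H, g) = (-1 + H) + g = -1 + H + g)
1/(Y(-140, -284) + 48061) = 1/((-1 - 140 - 284) + 48061) = 1/(-425 + 48061) = 1/47636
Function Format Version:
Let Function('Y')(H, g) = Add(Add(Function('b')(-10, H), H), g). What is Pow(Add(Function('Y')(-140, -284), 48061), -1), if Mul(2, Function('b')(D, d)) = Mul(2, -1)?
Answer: Rational(1, 47636) ≈ 2.0993e-5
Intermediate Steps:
Function('b')(D, d) = -1 (Function('b')(D, d) = Mul(Rational(1, 2), Mul(2, -1)) = Mul(Rational(1, 2), -2) = -1)
Function('Y')(H, g) = Add(-1, H, g) (Function('Y')(H, g) = Add(Add(-1, H), g) = Add(-1, H, g))
Pow(Add(Function('Y')(-140, -284), 48061), -1) = Pow(Add(Add(-1, -140, -284), 48061), -1) = Pow(Add(-425, 48061), -1) = Pow(47636, -1) = Rational(1, 47636)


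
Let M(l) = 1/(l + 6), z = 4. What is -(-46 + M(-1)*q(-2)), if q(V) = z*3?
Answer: 218/5 ≈ 43.600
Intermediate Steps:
M(l) = 1/(6 + l)
q(V) = 12 (q(V) = 4*3 = 12)
-(-46 + M(-1)*q(-2)) = -(-46 + 12/(6 - 1)) = -(-46 + 12/5) = -1*(-218/5) = 218/5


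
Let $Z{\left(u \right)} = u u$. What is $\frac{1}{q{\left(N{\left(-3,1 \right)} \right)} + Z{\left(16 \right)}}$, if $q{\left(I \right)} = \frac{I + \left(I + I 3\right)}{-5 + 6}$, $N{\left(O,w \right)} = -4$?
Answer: $\frac{1}{236} \approx 0.0042373$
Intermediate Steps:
$Z{\left(u \right)} = u^{2}$
$q{\left(I \right)} = 5 I$ ($q{\left(I \right)} = \frac{I + \left(I + 3 I\right)}{1} = \left(I + 4 I\right) 1 = 5 I 1 = 5 I$)
$\frac{1}{q{\left(N{\left(-3,1 \right)} \right)} + Z{\left(16 \right)}} = \frac{1}{5 \left(-4\right) + 16^{2}} = \frac{1}{-20 + 256} = \frac{1}{236}$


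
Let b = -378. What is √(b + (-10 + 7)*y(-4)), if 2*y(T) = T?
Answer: 2*I*√93 ≈ 19.287*I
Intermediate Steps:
y(T) = T/2
√(b + (-10 + 7)*y(-4)) = √(-378 + (-10 + 7)*((½)*(-4))) = √(-378 - 3*(-2)) = √(-378 + 6) = √(-372) = 2*I*√93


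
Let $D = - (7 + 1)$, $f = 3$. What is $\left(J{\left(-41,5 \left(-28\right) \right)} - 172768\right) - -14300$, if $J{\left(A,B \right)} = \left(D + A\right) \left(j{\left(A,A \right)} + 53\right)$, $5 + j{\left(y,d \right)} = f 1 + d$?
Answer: $-158958$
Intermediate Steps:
$j{\left(y,d \right)} = -2 + d$ ($j{\left(y,d \right)} = -5 + \left(3 \cdot 1 + d\right) = -5 + \left(3 + d\right) = -2 + d$)
$D = -8$ ($D = \left(-1\right) 8 = -8$)
$J{\left(A,B \right)} = \left(-8 + A\right) \left(51 + A\right)$ ($J{\left(A,B \right)} = \left(-8 + A\right) \left(\left(-2 + A\right) + 53\right) = \left(-8 + A\right) \left(51 + A\right)$)
$\left(J{\left(-41,5 \left(-28\right) \right)} - 172768\right) - -14300 = \left(\left(-408 + \left(-41\right)^{2} + 43 \left(-41\right)\right) - 172768\right) - -14300 = \left(\left(-408 + 1681 - 1763\right) - 172768\right) + 14300 = \left(-490 - 172768\right) + 14300 = -173258 + 14300 = -158958$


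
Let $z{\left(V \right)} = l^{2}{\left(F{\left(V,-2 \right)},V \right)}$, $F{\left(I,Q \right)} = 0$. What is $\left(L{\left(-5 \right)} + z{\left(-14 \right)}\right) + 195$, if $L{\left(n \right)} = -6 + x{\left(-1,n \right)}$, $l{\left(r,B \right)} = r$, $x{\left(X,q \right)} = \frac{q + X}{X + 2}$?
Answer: $183$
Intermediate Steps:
$x{\left(X,q \right)} = \frac{X + q}{2 + X}$
$z{\left(V \right)} = 0$ ($z{\left(V \right)} = 0^{2} = 0$)
$L{\left(n \right)} = -7 + n$ ($L{\left(n \right)} = -6 + \frac{-1 + n}{2 - 1} = -6 + \frac{-1 + n}{1} = -6 + 1 \left(-1 + n\right) = -6 + \left(-1 + n\right) = -7 + n$)
$\left(L{\left(-5 \right)} + z{\left(-14 \right)}\right) + 195 = \left(\left(-7 - 5\right) + 0\right) + 195 = \left(-12 + 0\right) + 195 = -12 + 195 = 183$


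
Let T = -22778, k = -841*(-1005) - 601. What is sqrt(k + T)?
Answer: 9*sqrt(10146) ≈ 906.55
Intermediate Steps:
k = 844604 (k = 845205 - 601 = 844604)
sqrt(k + T) = sqrt(844604 - 22778) = sqrt(821826) = 9*sqrt(10146)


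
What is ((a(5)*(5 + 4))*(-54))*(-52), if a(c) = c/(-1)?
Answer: -126360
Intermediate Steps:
a(c) = -c (a(c) = c*(-1) = -c)
((a(5)*(5 + 4))*(-54))*(-52) = (((-1*5)*(5 + 4))*(-54))*(-52) = (-5*9*(-54))*(-52) = -45*(-54)*(-52) = 2430*(-52) = -126360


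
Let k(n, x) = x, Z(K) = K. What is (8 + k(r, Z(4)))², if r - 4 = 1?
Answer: 144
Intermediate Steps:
r = 5 (r = 4 + 1 = 5)
(8 + k(r, Z(4)))² = (8 + 4)² = 12² = 144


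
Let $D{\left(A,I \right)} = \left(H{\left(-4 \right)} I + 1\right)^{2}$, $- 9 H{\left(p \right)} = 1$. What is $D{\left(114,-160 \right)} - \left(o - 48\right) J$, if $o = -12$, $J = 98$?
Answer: $\frac{504841}{81} \approx 6232.6$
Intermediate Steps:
$H{\left(p \right)} = - \frac{1}{9}$ ($H{\left(p \right)} = \left(- \frac{1}{9}\right) 1 = - \frac{1}{9}$)
$D{\left(A,I \right)} = \left(1 - \frac{I}{9}\right)^{2}$ ($D{\left(A,I \right)} = \left(- \frac{I}{9} + 1\right)^{2} = \left(1 - \frac{I}{9}\right)^{2}$)
$D{\left(114,-160 \right)} - \left(o - 48\right) J = \frac{\left(9 - -160\right)^{2}}{81} - \left(-12 - 48\right) 98 = \frac{\left(9 + 160\right)^{2}}{81} - \left(-60\right) 98 = \frac{169^{2}}{81} - -5880 = \frac{1}{81} \cdot 28561 + 5880 = \frac{28561}{81} + 5880 = \frac{504841}{81}$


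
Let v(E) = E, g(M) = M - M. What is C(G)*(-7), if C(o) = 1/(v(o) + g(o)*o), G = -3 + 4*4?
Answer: -7/13 ≈ -0.53846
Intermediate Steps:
g(M) = 0
G = 13 (G = -3 + 16 = 13)
C(o) = 1/o (C(o) = 1/(o + 0*o) = 1/(o + 0) = 1/o)
C(G)*(-7) = -7/13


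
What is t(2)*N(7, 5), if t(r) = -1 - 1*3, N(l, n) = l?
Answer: -28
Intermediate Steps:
t(r) = -4 (t(r) = -1 - 3 = -4)
t(2)*N(7, 5) = -4*7 = -28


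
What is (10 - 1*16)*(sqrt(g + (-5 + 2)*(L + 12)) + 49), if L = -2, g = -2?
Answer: -294 - 24*I*sqrt(2) ≈ -294.0 - 33.941*I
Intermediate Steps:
(10 - 1*16)*(sqrt(g + (-5 + 2)*(L + 12)) + 49) = (10 - 1*16)*(sqrt(-2 + (-5 + 2)*(-2 + 12)) + 49) = (10 - 16)*(sqrt(-2 - 3*10) + 49) = -6*(sqrt(-2 - 30) + 49) = -6*(sqrt(-32) + 49) = -6*(4*I*sqrt(2) + 49) = -6*(49 + 4*I*sqrt(2)) = -294 - 24*I*sqrt(2)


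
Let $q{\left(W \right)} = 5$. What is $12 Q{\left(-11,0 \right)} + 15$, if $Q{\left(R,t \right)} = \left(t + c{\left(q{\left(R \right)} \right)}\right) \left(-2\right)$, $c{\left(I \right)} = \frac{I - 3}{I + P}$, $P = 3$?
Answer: $9$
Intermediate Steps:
$c{\left(I \right)} = \frac{-3 + I}{3 + I}$ ($c{\left(I \right)} = \frac{I - 3}{I + 3} = \frac{-3 + I}{3 + I}$)
$Q{\left(R,t \right)} = - \frac{1}{2} - 2 t$ ($Q{\left(R,t \right)} = \left(t + \frac{-3 + 5}{3 + 5}\right) \left(-2\right) = \left(t + \frac{1}{8} \cdot 2\right) \left(-2\right) = \left(t + \frac{1}{4}\right) \left(-2\right) = \left(\frac{1}{4} + t\right) \left(-2\right) = - \frac{1}{2} - 2 t$)
$12 Q{\left(-11,0 \right)} + 15 = 12 \left(- \frac{1}{2} - 0\right) + 15 = 12 \left(- \frac{1}{2} + 0\right) + 15 = 12 \left(- \frac{1}{2}\right) + 15 = -6 + 15 = 9$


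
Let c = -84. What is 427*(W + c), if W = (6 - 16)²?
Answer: 6832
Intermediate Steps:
W = 100 (W = (-10)² = 100)
427*(W + c) = 427*(100 - 84) = 427*16 = 6832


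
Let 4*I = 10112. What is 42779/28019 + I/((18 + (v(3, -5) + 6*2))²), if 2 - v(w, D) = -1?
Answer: 117418363/30512691 ≈ 3.8482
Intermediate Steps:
I = 2528 (I = (¼)*10112 = 2528)
v(w, D) = 3 (v(w, D) = 2 - 1*(-1) = 2 + 1 = 3)
42779/28019 + I/((18 + (v(3, -5) + 6*2))²) = 42779/28019 + 2528/((18 + (3 + 6*2))²) = 42779*(1/28019) + 2528/((18 + (3 + 12))²) = 42779/28019 + 2528/((18 + 15)²) = 42779/28019 + 2528/(33²) = 42779/28019 + 2528/1089 = 117418363/30512691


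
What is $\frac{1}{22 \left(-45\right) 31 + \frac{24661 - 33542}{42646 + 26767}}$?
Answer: $- \frac{69413}{2130293851} \approx -3.2584 \cdot 10^{-5}$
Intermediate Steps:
$\frac{1}{22 \left(-45\right) 31 + \frac{24661 - 33542}{42646 + 26767}} = \frac{1}{\left(-990\right) 31 - \frac{8881}{69413}} = \frac{1}{-30690 - \frac{8881}{69413}} = \frac{1}{- \frac{2130293851}{69413}} = - \frac{69413}{2130293851}$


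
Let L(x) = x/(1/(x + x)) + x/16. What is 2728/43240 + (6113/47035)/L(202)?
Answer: 91070674073/1443473812425 ≈ 0.063091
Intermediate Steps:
L(x) = 2*x² + x/16 (L(x) = x/(1/(2*x)) + x*(1/16) = x/((1/(2*x))) + x/16 = x*(2*x) + x/16 = 2*x² + x/16)
2728/43240 + (6113/47035)/L(202) = 2728/43240 + (6113/47035)/(((1/16)*202*(1 + 32*202))) = 2728*(1/43240) + (6113*(1/47035))/(((1/16)*202*(1 + 6464))) = 341/5405 + 6113/(47035*(((1/16)*202*6465))) = 341/5405 + 6113/(47035*(652965/8)) = 341/5405 + (6113/47035)*(8/652965) = 341/5405 + 48904/30712208775 = 91070674073/1443473812425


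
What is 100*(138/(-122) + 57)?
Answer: 340800/61 ≈ 5586.9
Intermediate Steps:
100*(138/(-122) + 57) = 100*(138*(-1/122) + 57) = 100*(-69/61 + 57) = 100*(3408/61) = 340800/61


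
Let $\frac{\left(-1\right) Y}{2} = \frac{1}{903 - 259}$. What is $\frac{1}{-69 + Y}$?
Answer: $- \frac{322}{22219} \approx -0.014492$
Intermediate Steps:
$Y = - \frac{1}{322}$ ($Y = - \frac{2}{903 - 259} = - \frac{2}{644} = \left(-2\right) \frac{1}{644} = - \frac{1}{322} \approx -0.0031056$)
$\frac{1}{-69 + Y} = \frac{1}{-69 - \frac{1}{322}} = \frac{1}{- \frac{22219}{322}} = - \frac{322}{22219}$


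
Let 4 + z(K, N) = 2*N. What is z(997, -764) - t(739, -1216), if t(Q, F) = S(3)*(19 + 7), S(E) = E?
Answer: -1610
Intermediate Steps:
z(K, N) = -4 + 2*N
t(Q, F) = 78 (t(Q, F) = 3*(19 + 7) = 3*26 = 78)
z(997, -764) - t(739, -1216) = (-4 + 2*(-764)) - 1*78 = (-4 - 1528) - 78 = -1532 - 78 = -1610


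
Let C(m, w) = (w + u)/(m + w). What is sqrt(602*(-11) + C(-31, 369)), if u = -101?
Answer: 2*I*sqrt(279746)/13 ≈ 81.371*I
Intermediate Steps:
C(m, w) = (-101 + w)/(m + w) (C(m, w) = (w - 101)/(m + w) = (-101 + w)/(m + w))
sqrt(602*(-11) + C(-31, 369)) = sqrt(602*(-11) + (-101 + 369)/(-31 + 369)) = sqrt(-6622 + 268/338) = sqrt(-6622 + (1/338)*268) = sqrt(-6622 + 134/169) = sqrt(-1118984/169) = 2*I*sqrt(279746)/13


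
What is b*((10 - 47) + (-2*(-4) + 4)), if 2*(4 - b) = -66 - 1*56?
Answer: -1625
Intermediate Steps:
b = 65 (b = 4 - (-66 - 1*56)/2 = 4 - (-66 - 56)/2 = 4 - ½*(-122) = 4 + 61 = 65)
b*((10 - 47) + (-2*(-4) + 4)) = 65*((10 - 47) + (-2*(-4) + 4)) = 65*(-37 + (8 + 4)) = 65*(-37 + 12) = 65*(-25) = -1625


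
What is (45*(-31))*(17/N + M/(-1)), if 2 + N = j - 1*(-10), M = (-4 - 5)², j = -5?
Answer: 105090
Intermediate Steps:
M = 81 (M = (-9)² = 81)
N = 3 (N = -2 + (-5 - 1*(-10)) = -2 + (-5 + 10) = -2 + 5 = 3)
(45*(-31))*(17/N + M/(-1)) = (45*(-31))*(17/3 + 81/(-1)) = -1395*(17*(⅓) + 81*(-1)) = -1395*(17/3 - 81) = -1395*(-226/3) = 105090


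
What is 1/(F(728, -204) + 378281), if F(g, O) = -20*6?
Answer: 1/378161 ≈ 2.6444e-6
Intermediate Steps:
F(g, O) = -120
1/(F(728, -204) + 378281) = 1/(-120 + 378281) = 1/378161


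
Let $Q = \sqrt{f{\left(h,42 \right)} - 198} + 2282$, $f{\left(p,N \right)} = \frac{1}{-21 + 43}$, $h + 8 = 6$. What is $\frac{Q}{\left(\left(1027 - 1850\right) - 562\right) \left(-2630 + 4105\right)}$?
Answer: $- \frac{2282}{2042875} - \frac{i \sqrt{95810}}{44943250} \approx -0.0011171 - 6.8872 \cdot 10^{-6} i$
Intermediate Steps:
$h = -2$ ($h = -8 + 6 = -2$)
$f{\left(p,N \right)} = \frac{1}{22}$
$Q = 2282 + \frac{i \sqrt{95810}}{22}$ ($Q = \sqrt{\frac{1}{22} - 198} + 2282 = \sqrt{- \frac{4355}{22}} + 2282 = \frac{i \sqrt{95810}}{22} + 2282 = 2282 + \frac{i \sqrt{95810}}{22} \approx 2282.0 + 14.07 i$)
$\frac{Q}{\left(\left(1027 - 1850\right) - 562\right) \left(-2630 + 4105\right)} = \frac{2282 + \frac{i \sqrt{95810}}{22}}{\left(\left(1027 - 1850\right) - 562\right) \left(-2630 + 4105\right)} = \frac{2282 + \frac{i \sqrt{95810}}{22}}{\left(\left(1027 - 1850\right) - 562\right) 1475} = \frac{2282 + \frac{i \sqrt{95810}}{22}}{\left(-823 - 562\right) 1475} = \frac{2282 + \frac{i \sqrt{95810}}{22}}{\left(-1385\right) 1475} = \frac{2282 + \frac{i \sqrt{95810}}{22}}{-2042875} = \left(2282 + \frac{i \sqrt{95810}}{22}\right) \left(- \frac{1}{2042875}\right) = - \frac{2282}{2042875} - \frac{i \sqrt{95810}}{44943250}$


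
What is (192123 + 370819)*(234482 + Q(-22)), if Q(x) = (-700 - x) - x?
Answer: 131630476092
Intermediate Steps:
Q(x) = -700 - 2*x
(192123 + 370819)*(234482 + Q(-22)) = (192123 + 370819)*(234482 + (-700 - 2*(-22))) = 562942*(234482 + (-700 + 44)) = 562942*(234482 - 656) = 562942*233826 = 131630476092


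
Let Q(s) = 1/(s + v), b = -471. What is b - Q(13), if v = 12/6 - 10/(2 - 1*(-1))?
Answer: -16488/35 ≈ -471.09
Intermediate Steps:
v = -4/3 (v = 12*(⅙) - 10/(2 + 1) = 2 - 10/3 = -4/3 ≈ -1.3333)
Q(s) = 1/(-4/3 + s) (Q(s) = 1/(s - 4/3) = 1/(-4/3 + s))
b - Q(13) = -471 - 3/(-4 + 3*13) = -471 - 3/(-4 + 39) = -471 - 3/35 = -16488/35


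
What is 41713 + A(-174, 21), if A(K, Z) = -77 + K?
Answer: 41462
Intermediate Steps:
41713 + A(-174, 21) = 41713 + (-77 - 174) = 41713 - 251 = 41462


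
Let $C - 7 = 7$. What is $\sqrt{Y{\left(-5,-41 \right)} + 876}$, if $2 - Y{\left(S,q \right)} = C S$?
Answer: $2 \sqrt{237} \approx 30.79$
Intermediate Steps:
$C = 14$ ($C = 7 + 7 = 14$)
$Y{\left(S,q \right)} = 2 - 14 S$
$\sqrt{Y{\left(-5,-41 \right)} + 876} = \sqrt{\left(2 - -70\right) + 876} = \sqrt{\left(2 + 70\right) + 876} = \sqrt{72 + 876} = \sqrt{948} = 2 \sqrt{237}$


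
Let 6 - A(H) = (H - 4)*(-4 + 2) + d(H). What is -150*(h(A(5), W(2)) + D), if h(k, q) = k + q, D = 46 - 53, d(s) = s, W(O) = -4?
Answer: 1200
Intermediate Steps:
D = -7
A(H) = -2 + H (A(H) = 6 - ((H - 4)*(-4 + 2) + H) = 6 - ((-4 + H)*(-2) + H) = 6 - ((8 - 2*H) + H) = 6 - (8 - H) = 6 + (-8 + H) = -2 + H)
-150*(h(A(5), W(2)) + D) = -150*(((-2 + 5) - 4) - 7) = -150*((3 - 4) - 7) = -150*(-1 - 7) = -150*(-8) = 1200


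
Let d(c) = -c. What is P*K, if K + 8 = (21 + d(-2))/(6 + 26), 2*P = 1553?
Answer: -361849/64 ≈ -5653.9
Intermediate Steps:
P = 1553/2 (P = (½)*1553 = 1553/2 ≈ 776.50)
K = -233/32 (K = -8 + (21 - 1*(-2))/(6 + 26) = -8 + (21 + 2)/32 = -8 + 23*(1/32) = -8 + 23/32 = -233/32 ≈ -7.2813)
P*K = (1553/2)*(-233/32) = -361849/64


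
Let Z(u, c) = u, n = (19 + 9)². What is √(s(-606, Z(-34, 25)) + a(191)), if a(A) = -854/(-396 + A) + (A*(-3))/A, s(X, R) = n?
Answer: √32996595/205 ≈ 28.021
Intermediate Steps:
n = 784 (n = 28² = 784)
s(X, R) = 784
a(A) = -3 - 854/(-396 + A) (a(A) = -854/(-396 + A) + (-3*A)/A = -854/(-396 + A) - 3 = -3 - 854/(-396 + A))
√(s(-606, Z(-34, 25)) + a(191)) = √(784 + (334 - 3*191)/(-396 + 191)) = √(784 + (334 - 573)/(-205)) = √(784 - 1/205*(-239)) = √(784 + 239/205) = √(160959/205) = √32996595/205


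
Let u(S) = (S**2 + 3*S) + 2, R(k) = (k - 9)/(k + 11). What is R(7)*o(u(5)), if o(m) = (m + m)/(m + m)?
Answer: -1/9 ≈ -0.11111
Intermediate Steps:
R(k) = (-9 + k)/(11 + k)
u(S) = 2 + S**2 + 3*S
o(m) = 1 (o(m) = (2*m)/((2*m)) = (2*m)*(1/(2*m)) = 1)
R(7)*o(u(5)) = ((-9 + 7)/(11 + 7))*1 = (-2/18)*1 = ((1/18)*(-2))*1 = -1/9*1 = -1/9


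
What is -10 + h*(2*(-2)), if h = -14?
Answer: 46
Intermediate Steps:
-10 + h*(2*(-2)) = -10 - 28*(-2) = -10 - 14*(-4) = -10 + 56 = 46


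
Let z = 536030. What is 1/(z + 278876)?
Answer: 1/814906 ≈ 1.2271e-6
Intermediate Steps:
1/(z + 278876) = 1/(536030 + 278876) = 1/814906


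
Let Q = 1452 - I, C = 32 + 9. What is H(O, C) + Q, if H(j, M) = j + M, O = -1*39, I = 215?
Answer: 1239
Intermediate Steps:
C = 41
O = -39
Q = 1237 (Q = 1452 - 1*215 = 1452 - 215 = 1237)
H(j, M) = M + j
H(O, C) + Q = (41 - 39) + 1237 = 2 + 1237 = 1239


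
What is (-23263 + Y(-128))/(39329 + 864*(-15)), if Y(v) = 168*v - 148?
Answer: -44915/26369 ≈ -1.7033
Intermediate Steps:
Y(v) = -148 + 168*v
(-23263 + Y(-128))/(39329 + 864*(-15)) = (-23263 + (-148 + 168*(-128)))/(39329 + 864*(-15)) = (-23263 + (-148 - 21504))/(39329 - 12960) = (-23263 - 21652)/26369 = -44915*1/26369 = -44915/26369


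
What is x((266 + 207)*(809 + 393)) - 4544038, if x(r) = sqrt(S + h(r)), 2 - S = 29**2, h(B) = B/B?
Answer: -4544038 + I*sqrt(838) ≈ -4.544e+6 + 28.948*I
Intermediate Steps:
h(B) = 1
S = -839 (S = 2 - 1*29**2 = 2 - 1*841 = 2 - 841 = -839)
x(r) = I*sqrt(838) (x(r) = sqrt(-839 + 1) = sqrt(-838) = I*sqrt(838))
x((266 + 207)*(809 + 393)) - 4544038 = I*sqrt(838) - 4544038 = -4544038 + I*sqrt(838)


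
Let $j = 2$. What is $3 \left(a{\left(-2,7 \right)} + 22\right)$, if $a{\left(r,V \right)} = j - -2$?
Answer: $78$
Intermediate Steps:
$a{\left(r,V \right)} = 4$ ($a{\left(r,V \right)} = 2 - -2 = 2 + 2 = 4$)
$3 \left(a{\left(-2,7 \right)} + 22\right) = 3 \left(4 + 22\right) = 3 \cdot 26 = 78$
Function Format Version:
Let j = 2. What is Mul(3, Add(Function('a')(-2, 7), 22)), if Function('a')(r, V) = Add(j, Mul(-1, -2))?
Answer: 78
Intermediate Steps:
Function('a')(r, V) = 4 (Function('a')(r, V) = Add(2, Mul(-1, -2)) = Add(2, 2) = 4)
Mul(3, Add(Function('a')(-2, 7), 22)) = Mul(3, Add(4, 22)) = Mul(3, 26) = 78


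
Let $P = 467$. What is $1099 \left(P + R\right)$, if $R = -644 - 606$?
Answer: $-860517$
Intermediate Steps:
$R = -1250$
$1099 \left(P + R\right) = 1099 \left(467 - 1250\right) = 1099 \left(-783\right) = -860517$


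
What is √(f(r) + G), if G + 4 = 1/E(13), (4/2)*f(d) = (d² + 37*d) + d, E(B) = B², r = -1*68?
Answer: √171705/13 ≈ 31.875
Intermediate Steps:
r = -68
f(d) = d²/2 + 19*d (f(d) = ((d² + 37*d) + d)/2 = (d² + 38*d)/2 = d²/2 + 19*d)
G = -675/169 (G = -4 + 1/(13²) = -4 + 1/169 = -675/169 ≈ -3.9941)
√(f(r) + G) = √((½)*(-68)*(38 - 68) - 675/169) = √((½)*(-68)*(-30) - 675/169) = √(1020 - 675/169) = √(171705/169) = √171705/13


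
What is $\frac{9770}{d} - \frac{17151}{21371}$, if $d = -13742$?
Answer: $- \frac{222241856}{146840141} \approx -1.5135$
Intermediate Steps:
$\frac{9770}{d} - \frac{17151}{21371} = \frac{9770}{-13742} - \frac{17151}{21371} = 9770 \left(- \frac{1}{13742}\right) - \frac{17151}{21371} = - \frac{4885}{6871} - \frac{17151}{21371} = - \frac{222241856}{146840141}$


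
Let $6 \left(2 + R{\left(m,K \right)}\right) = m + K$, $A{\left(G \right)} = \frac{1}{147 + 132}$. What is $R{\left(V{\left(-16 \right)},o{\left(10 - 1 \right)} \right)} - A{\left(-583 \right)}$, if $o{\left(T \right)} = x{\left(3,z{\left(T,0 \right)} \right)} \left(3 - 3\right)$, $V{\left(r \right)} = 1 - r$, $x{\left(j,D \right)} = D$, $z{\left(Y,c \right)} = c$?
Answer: $\frac{463}{558} \approx 0.82975$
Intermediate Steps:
$A{\left(G \right)} = \frac{1}{279}$
$o{\left(T \right)} = 0$ ($o{\left(T \right)} = 0 \left(3 - 3\right) = 0 \cdot 0 = 0$)
$R{\left(m,K \right)} = -2 + \frac{K}{6} + \frac{m}{6}$ ($R{\left(m,K \right)} = -2 + \frac{m + K}{6} = -2 + \frac{K + m}{6} = -2 + \left(\frac{K}{6} + \frac{m}{6}\right) = -2 + \frac{K}{6} + \frac{m}{6}$)
$R{\left(V{\left(-16 \right)},o{\left(10 - 1 \right)} \right)} - A{\left(-583 \right)} = \left(-2 + \frac{1}{6} \cdot 0 + \frac{1 - -16}{6}\right) - \frac{1}{279} = \left(-2 + 0 + \frac{1 + 16}{6}\right) - \frac{1}{279} = \left(-2 + 0 + \frac{1}{6} \cdot 17\right) - \frac{1}{279} = \left(-2 + 0 + \frac{17}{6}\right) - \frac{1}{279} = \frac{5}{6} - \frac{1}{279} = \frac{463}{558}$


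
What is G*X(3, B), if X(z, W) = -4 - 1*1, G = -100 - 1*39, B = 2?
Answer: 695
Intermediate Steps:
G = -139 (G = -100 - 39 = -139)
X(z, W) = -5 (X(z, W) = -4 - 1 = -5)
G*X(3, B) = -139*(-5) = 695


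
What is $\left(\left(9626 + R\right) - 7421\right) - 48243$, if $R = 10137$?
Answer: $-35901$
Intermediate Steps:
$\left(\left(9626 + R\right) - 7421\right) - 48243 = \left(\left(9626 + 10137\right) - 7421\right) - 48243 = \left(19763 - 7421\right) - 48243 = 12342 - 48243 = -35901$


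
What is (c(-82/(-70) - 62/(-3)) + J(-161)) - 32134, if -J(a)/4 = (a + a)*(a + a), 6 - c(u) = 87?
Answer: -446951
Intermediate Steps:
c(u) = -81 (c(u) = 6 - 1*87 = 6 - 87 = -81)
J(a) = -16*a**2 (J(a) = -4*(a + a)*(a + a) = -4*2*a*2*a = -16*a**2)
(c(-82/(-70) - 62/(-3)) + J(-161)) - 32134 = (-81 - 16*(-161)**2) - 32134 = (-81 - 16*25921) - 32134 = (-81 - 414736) - 32134 = -414817 - 32134 = -446951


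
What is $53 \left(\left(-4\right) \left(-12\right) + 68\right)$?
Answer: $6148$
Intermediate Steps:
$53 \left(\left(-4\right) \left(-12\right) + 68\right) = 53 \left(48 + 68\right) = 53 \cdot 116 = 6148$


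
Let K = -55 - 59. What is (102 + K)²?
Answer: 144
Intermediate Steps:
K = -114
(102 + K)² = (102 - 114)² = (-12)² = 144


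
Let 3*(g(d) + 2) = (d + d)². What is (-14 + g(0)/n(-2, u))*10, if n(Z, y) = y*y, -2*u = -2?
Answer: -160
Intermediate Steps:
u = 1 (u = -½*(-2) = 1)
g(d) = -2 + 4*d²/3 (g(d) = -2 + (d + d)²/3 = -2 + (2*d)²/3 = -2 + (4*d²)/3 = -2 + 4*d²/3)
n(Z, y) = y²
(-14 + g(0)/n(-2, u))*10 = (-14 + (-2 + (4/3)*0²)/(1²))*10 = (-14 + (-2 + (4/3)*0)/1)*10 = (-14 + (-2 + 0)*1)*10 = (-14 - 2*1)*10 = (-14 - 2)*10 = -16*10 = -160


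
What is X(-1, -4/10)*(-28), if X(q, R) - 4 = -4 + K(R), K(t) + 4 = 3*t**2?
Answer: 2464/25 ≈ 98.560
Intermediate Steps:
K(t) = -4 + 3*t**2
X(q, R) = -4 + 3*R**2 (X(q, R) = 4 + (-4 + (-4 + 3*R**2)) = 4 + (-8 + 3*R**2) = -4 + 3*R**2)
X(-1, -4/10)*(-28) = (-4 + 3*(-4/10)**2)*(-28) = (-4 + 3*(-4*1/10)**2)*(-28) = (-4 + 3*(-2/5)**2)*(-28) = (-4 + 3*(4/25))*(-28) = (-4 + 12/25)*(-28) = -88/25*(-28) = 2464/25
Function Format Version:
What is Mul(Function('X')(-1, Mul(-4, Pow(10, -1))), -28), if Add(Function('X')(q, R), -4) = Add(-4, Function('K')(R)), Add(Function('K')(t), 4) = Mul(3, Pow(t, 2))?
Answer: Rational(2464, 25) ≈ 98.560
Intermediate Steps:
Function('K')(t) = Add(-4, Mul(3, Pow(t, 2)))
Function('X')(q, R) = Add(-4, Mul(3, Pow(R, 2))) (Function('X')(q, R) = Add(4, Add(-4, Add(-4, Mul(3, Pow(R, 2))))) = Add(4, Add(-8, Mul(3, Pow(R, 2)))) = Add(-4, Mul(3, Pow(R, 2))))
Mul(Function('X')(-1, Mul(-4, Pow(10, -1))), -28) = Mul(Add(-4, Mul(3, Pow(Mul(-4, Pow(10, -1)), 2))), -28) = Mul(Add(-4, Mul(3, Pow(Mul(-4, Rational(1, 10)), 2))), -28) = Mul(Add(-4, Mul(3, Pow(Rational(-2, 5), 2))), -28) = Mul(Add(-4, Mul(3, Rational(4, 25))), -28) = Mul(Add(-4, Rational(12, 25)), -28) = Mul(Rational(-88, 25), -28) = Rational(2464, 25)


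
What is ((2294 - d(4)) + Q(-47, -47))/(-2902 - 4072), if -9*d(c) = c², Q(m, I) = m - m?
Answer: -10331/31383 ≈ -0.32919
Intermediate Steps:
Q(m, I) = 0
d(c) = -c²/9
((2294 - d(4)) + Q(-47, -47))/(-2902 - 4072) = ((2294 - (-1)*4²/9) + 0)/(-2902 - 4072) = ((2294 - (-1)*16/9) + 0)/(-6974) = ((2294 - 1*(-16/9)) + 0)*(-1/6974) = ((2294 + 16/9) + 0)*(-1/6974) = (20662/9 + 0)*(-1/6974) = (20662/9)*(-1/6974) = -10331/31383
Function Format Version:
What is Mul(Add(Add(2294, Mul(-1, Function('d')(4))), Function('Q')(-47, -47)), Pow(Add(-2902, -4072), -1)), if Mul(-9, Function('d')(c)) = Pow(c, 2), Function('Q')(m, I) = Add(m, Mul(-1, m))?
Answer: Rational(-10331, 31383) ≈ -0.32919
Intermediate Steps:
Function('Q')(m, I) = 0
Function('d')(c) = Mul(Rational(-1, 9), Pow(c, 2))
Mul(Add(Add(2294, Mul(-1, Function('d')(4))), Function('Q')(-47, -47)), Pow(Add(-2902, -4072), -1)) = Mul(Add(Add(2294, Mul(-1, Mul(Rational(-1, 9), Pow(4, 2)))), 0), Pow(Add(-2902, -4072), -1)) = Mul(Add(Add(2294, Mul(-1, Mul(Rational(-1, 9), 16))), 0), Pow(-6974, -1)) = Mul(Add(Add(2294, Mul(-1, Rational(-16, 9))), 0), Rational(-1, 6974)) = Mul(Add(Add(2294, Rational(16, 9)), 0), Rational(-1, 6974)) = Mul(Add(Rational(20662, 9), 0), Rational(-1, 6974)) = Mul(Rational(20662, 9), Rational(-1, 6974)) = Rational(-10331, 31383)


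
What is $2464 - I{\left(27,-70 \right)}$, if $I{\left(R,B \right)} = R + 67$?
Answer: $2370$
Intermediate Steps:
$I{\left(R,B \right)} = 67 + R$
$2464 - I{\left(27,-70 \right)} = 2464 - \left(67 + 27\right) = 2464 - 94 = 2370$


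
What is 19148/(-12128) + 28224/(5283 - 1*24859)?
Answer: -22410685/7419304 ≈ -3.0206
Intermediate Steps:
19148/(-12128) + 28224/(5283 - 1*24859) = 19148*(-1/12128) + 28224/(5283 - 24859) = -4787/3032 + 28224/(-19576) = -4787/3032 + 28224*(-1/19576) = -4787/3032 - 3528/2447 = -22410685/7419304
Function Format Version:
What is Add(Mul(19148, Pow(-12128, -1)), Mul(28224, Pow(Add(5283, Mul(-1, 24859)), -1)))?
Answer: Rational(-22410685, 7419304) ≈ -3.0206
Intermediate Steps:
Add(Mul(19148, Pow(-12128, -1)), Mul(28224, Pow(Add(5283, Mul(-1, 24859)), -1))) = Add(Mul(19148, Rational(-1, 12128)), Mul(28224, Pow(Add(5283, -24859), -1))) = Add(Rational(-4787, 3032), Mul(28224, Pow(-19576, -1))) = Add(Rational(-4787, 3032), Mul(28224, Rational(-1, 19576))) = Add(Rational(-4787, 3032), Rational(-3528, 2447)) = Rational(-22410685, 7419304)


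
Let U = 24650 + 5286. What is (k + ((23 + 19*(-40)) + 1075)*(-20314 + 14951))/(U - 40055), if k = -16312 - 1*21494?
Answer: 1850500/10119 ≈ 182.87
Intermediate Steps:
U = 29936
k = -37806 (k = -16312 - 21494 = -37806)
(k + ((23 + 19*(-40)) + 1075)*(-20314 + 14951))/(U - 40055) = (-37806 + ((23 + 19*(-40)) + 1075)*(-20314 + 14951))/(29936 - 40055) = (-37806 + ((23 - 760) + 1075)*(-5363))/(-10119) = (-37806 + (-737 + 1075)*(-5363))*(-1/10119) = (-37806 + 338*(-5363))*(-1/10119) = (-37806 - 1812694)*(-1/10119) = -1850500*(-1/10119) = 1850500/10119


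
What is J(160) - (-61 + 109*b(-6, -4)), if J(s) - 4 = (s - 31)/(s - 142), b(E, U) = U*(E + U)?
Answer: -25727/6 ≈ -4287.8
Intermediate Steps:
J(s) = 4 + (-31 + s)/(-142 + s) (J(s) = 4 + (s - 31)/(s - 142) = 4 + (-31 + s)/(-142 + s))
J(160) - (-61 + 109*b(-6, -4)) = (-599 + 5*160)/(-142 + 160) - (-61 + 109*(-4*(-6 - 4))) = (-599 + 800)/18 - (-61 + 109*(-4*(-10))) = (1/18)*201 - (-61 + 109*40) = 67/6 - (-61 + 4360) = 67/6 - 1*4299 = 67/6 - 4299 = -25727/6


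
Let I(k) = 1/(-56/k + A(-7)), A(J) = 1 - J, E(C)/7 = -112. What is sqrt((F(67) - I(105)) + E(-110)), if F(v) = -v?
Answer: I*sqrt(667289)/28 ≈ 29.174*I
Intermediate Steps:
E(C) = -784 (E(C) = 7*(-112) = -784)
I(k) = 1/(8 - 56/k) (I(k) = 1/(-56/k + (1 - 1*(-7))) = 1/(-56/k + (1 + 7)) = 1/(-56/k + 8) = 1/(8 - 56/k))
sqrt((F(67) - I(105)) + E(-110)) = sqrt((-1*67 - 105/(8*(-7 + 105))) - 784) = sqrt((-67 - 105/(8*98)) - 784) = sqrt((-67 - 1*15/112) - 784) = sqrt((-67 - 15/112) - 784) = sqrt(-7519/112 - 784) = sqrt(-95327/112) = I*sqrt(667289)/28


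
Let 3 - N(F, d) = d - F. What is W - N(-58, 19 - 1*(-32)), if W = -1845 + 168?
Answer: -1571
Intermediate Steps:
N(F, d) = 3 + F - d (N(F, d) = 3 - (d - F) = 3 + (F - d) = 3 + F - d)
W = -1677
W - N(-58, 19 - 1*(-32)) = -1677 - (3 - 58 - (19 - 1*(-32))) = -1677 - (3 - 58 - (19 + 32)) = -1677 - (3 - 58 - 1*51) = -1677 - (3 - 58 - 51) = -1677 - 1*(-106) = -1677 + 106 = -1571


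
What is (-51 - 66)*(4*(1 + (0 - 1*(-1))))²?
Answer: -7488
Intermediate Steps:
(-51 - 66)*(4*(1 + (0 - 1*(-1))))² = -117*16*(1 + (0 + 1))² = -117*16*(1 + 1)² = -117*(4*2)² = -117*8² = -117*64 = -7488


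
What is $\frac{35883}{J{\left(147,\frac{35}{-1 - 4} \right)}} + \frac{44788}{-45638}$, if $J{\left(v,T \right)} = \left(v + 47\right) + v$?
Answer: $\frac{811177823}{7781279} \approx 104.25$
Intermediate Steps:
$J{\left(v,T \right)} = 47 + 2 v$ ($J{\left(v,T \right)} = \left(47 + v\right) + v = 47 + 2 v$)
$\frac{35883}{J{\left(147,\frac{35}{-1 - 4} \right)}} + \frac{44788}{-45638} = \frac{35883}{47 + 2 \cdot 147} + \frac{44788}{-45638} = \frac{35883}{47 + 294} + 44788 \left(- \frac{1}{45638}\right) = \frac{35883}{341} - \frac{22394}{22819} = \frac{811177823}{7781279}$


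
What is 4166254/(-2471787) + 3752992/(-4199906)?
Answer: -13387236004414/5190636526011 ≈ -2.5791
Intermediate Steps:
4166254/(-2471787) + 3752992/(-4199906) = 4166254*(-1/2471787) + 3752992*(-1/4199906) = -4166254/2471787 - 1876496/2099953 = -13387236004414/5190636526011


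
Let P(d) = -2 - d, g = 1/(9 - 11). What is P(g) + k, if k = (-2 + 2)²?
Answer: -3/2 ≈ -1.5000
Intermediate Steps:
g = -½ (g = 1/(-2) = -½ ≈ -0.50000)
k = 0 (k = 0² = 0)
P(g) + k = (-2 - 1*(-½)) + 0 = (-2 + ½) + 0 = -3/2 + 0 = -3/2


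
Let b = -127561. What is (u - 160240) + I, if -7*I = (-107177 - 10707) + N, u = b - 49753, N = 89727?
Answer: -2334721/7 ≈ -3.3353e+5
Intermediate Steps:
u = -177314 (u = -127561 - 49753 = -177314)
I = 28157/7 (I = -((-107177 - 10707) + 89727)/7 = -(-117884 + 89727)/7 = -⅐*(-28157) = 28157/7 ≈ 4022.4)
(u - 160240) + I = (-177314 - 160240) + 28157/7 = -337554 + 28157/7 = -2334721/7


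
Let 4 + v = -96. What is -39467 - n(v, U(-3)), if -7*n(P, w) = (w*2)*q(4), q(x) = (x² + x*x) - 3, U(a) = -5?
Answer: -276559/7 ≈ -39508.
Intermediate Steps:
v = -100 (v = -4 - 96 = -100)
q(x) = -3 + 2*x² (q(x) = (x² + x²) - 3 = 2*x² - 3 = -3 + 2*x²)
n(P, w) = -58*w/7 (n(P, w) = -w*2*(-3 + 2*4²)/7 = -2*w*(-3 + 2*16)/7 = -2*w*(-3 + 32)/7 = -2*w*29/7 = -58*w/7)
-39467 - n(v, U(-3)) = -39467 - (-58)*(-5)/7 = -39467 - 1*290/7 = -39467 - 290/7 = -276559/7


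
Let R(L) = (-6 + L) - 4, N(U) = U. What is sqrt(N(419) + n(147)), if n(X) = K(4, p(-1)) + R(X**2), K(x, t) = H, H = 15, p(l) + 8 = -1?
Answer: sqrt(22033) ≈ 148.44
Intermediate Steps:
p(l) = -9 (p(l) = -8 - 1 = -9)
R(L) = -10 + L
K(x, t) = 15
n(X) = 5 + X**2 (n(X) = 15 + (-10 + X**2) = 5 + X**2)
sqrt(N(419) + n(147)) = sqrt(419 + (5 + 147**2)) = sqrt(419 + (5 + 21609)) = sqrt(419 + 21614) = sqrt(22033)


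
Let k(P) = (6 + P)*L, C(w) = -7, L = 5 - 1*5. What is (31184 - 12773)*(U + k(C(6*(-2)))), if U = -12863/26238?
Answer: -78940231/8746 ≈ -9025.9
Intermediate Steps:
L = 0 (L = 5 - 5 = 0)
U = -12863/26238 (U = -12863*1/26238 = -12863/26238 ≈ -0.49024)
k(P) = 0 (k(P) = (6 + P)*0 = 0)
(31184 - 12773)*(U + k(C(6*(-2)))) = (31184 - 12773)*(-12863/26238 + 0) = 18411*(-12863/26238) = -78940231/8746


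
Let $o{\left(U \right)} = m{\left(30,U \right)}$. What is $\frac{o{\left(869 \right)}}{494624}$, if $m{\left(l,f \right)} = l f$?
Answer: $\frac{13035}{247312} \approx 0.052707$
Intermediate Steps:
$m{\left(l,f \right)} = f l$
$o{\left(U \right)} = 30 U$ ($o{\left(U \right)} = U 30 = 30 U$)
$\frac{o{\left(869 \right)}}{494624} = \frac{30 \cdot 869}{494624} = 26070 \cdot \frac{1}{494624} = \frac{13035}{247312}$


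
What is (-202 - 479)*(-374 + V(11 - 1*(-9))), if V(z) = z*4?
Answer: 200214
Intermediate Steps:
V(z) = 4*z
(-202 - 479)*(-374 + V(11 - 1*(-9))) = (-202 - 479)*(-374 + 4*(11 - 1*(-9))) = -681*(-374 + 4*(11 + 9)) = -681*(-374 + 4*20) = -681*(-374 + 80) = -681*(-294) = 200214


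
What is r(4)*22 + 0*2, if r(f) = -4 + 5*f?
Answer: 352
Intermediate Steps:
r(4)*22 + 0*2 = (-4 + 5*4)*22 + 0*2 = (-4 + 20)*22 + 0 = 16*22 + 0 = 352 + 0 = 352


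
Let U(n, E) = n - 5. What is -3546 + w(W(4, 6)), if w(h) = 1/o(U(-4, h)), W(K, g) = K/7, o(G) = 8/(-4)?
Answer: -7093/2 ≈ -3546.5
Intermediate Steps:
U(n, E) = -5 + n
o(G) = -2 (o(G) = 8*(-¼) = -2)
W(K, g) = K/7 (W(K, g) = K*(⅐) = K/7)
w(h) = -½ (w(h) = 1/(-2) = -½)
-3546 + w(W(4, 6)) = -3546 - ½ = -7093/2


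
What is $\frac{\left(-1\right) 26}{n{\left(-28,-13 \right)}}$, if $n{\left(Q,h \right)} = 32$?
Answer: $- \frac{13}{16} \approx -0.8125$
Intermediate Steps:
$\frac{\left(-1\right) 26}{n{\left(-28,-13 \right)}} = \frac{\left(-1\right) 26}{32} = \left(-26\right) \frac{1}{32} = - \frac{13}{16}$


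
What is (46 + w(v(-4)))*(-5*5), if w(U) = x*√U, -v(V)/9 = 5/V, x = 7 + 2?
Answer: -1150 - 675*√5/2 ≈ -1904.7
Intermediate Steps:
x = 9
v(V) = -45/V
w(U) = 9*√U
(46 + w(v(-4)))*(-5*5) = (46 + 9*√(-45/(-4)))*(-5*5) = (46 + 9*√(-45*(-¼)))*(-25) = (46 + 9*√(45/4))*(-25) = (46 + 9*(3*√5/2))*(-25) = (46 + 27*√5/2)*(-25) = -1150 - 675*√5/2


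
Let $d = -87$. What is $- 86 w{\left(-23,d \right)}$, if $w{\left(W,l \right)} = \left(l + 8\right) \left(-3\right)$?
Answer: $-20382$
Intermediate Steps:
$w{\left(W,l \right)} = -24 - 3 l$ ($w{\left(W,l \right)} = \left(8 + l\right) \left(-3\right) = -24 - 3 l$)
$- 86 w{\left(-23,d \right)} = - 86 \left(-24 - -261\right) = - 86 \left(-24 + 261\right) = \left(-86\right) 237 = -20382$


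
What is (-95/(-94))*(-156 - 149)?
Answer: -28975/94 ≈ -308.24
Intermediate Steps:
(-95/(-94))*(-156 - 149) = -95*(-1/94)*(-305) = (95/94)*(-305) = -28975/94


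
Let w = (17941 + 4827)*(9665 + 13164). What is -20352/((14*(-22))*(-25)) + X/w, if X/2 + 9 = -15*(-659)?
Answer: -330569394567/125069817950 ≈ -2.6431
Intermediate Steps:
w = 519770672 (w = 22768*22829 = 519770672)
X = 19752 (X = -18 + 2*(-15*(-659)) = -18 + 2*9885 = -18 + 19770 = 19752)
-20352/((14*(-22))*(-25)) + X/w = -20352/((14*(-22))*(-25)) + 19752/519770672 = -20352/((-308*(-25))) + 19752*(1/519770672) = -20352/7700 + 2469/64971334 = -20352*1/7700 + 2469/64971334 = -5088/1925 + 2469/64971334 = -330569394567/125069817950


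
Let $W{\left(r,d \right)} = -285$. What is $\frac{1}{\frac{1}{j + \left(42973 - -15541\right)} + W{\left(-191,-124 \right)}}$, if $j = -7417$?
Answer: $- \frac{51097}{14562644} \approx -0.0035088$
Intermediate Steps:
$\frac{1}{\frac{1}{j + \left(42973 - -15541\right)} + W{\left(-191,-124 \right)}} = \frac{1}{\frac{1}{-7417 + \left(42973 - -15541\right)} - 285} = \frac{1}{\frac{1}{-7417 + \left(42973 + 15541\right)} - 285} = \frac{1}{\frac{1}{-7417 + 58514} - 285} = \frac{1}{\frac{1}{51097} - 285} = \frac{1}{- \frac{14562644}{51097}} = - \frac{51097}{14562644}$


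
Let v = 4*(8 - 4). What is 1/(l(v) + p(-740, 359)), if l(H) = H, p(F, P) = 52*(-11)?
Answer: -1/556 ≈ -0.0017986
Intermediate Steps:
p(F, P) = -572
v = 16 (v = 4*4 = 16)
1/(l(v) + p(-740, 359)) = 1/(16 - 572) = 1/(-556) = -1/556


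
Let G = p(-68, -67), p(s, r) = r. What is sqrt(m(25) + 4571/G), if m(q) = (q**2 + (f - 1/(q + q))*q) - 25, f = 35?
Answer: sqrt(25251094)/134 ≈ 37.500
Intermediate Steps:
G = -67
m(q) = -25 + q**2 + q*(35 - 1/(2*q)) (m(q) = (q**2 + (35 - 1/(q + q))*q) - 25 = (q**2 + (35 - 1/(2*q))*q) - 25 = (q**2 + q*(35 - 1/(2*q))) - 25 = -25 + q**2 + q*(35 - 1/(2*q)))
sqrt(m(25) + 4571/G) = sqrt((-51/2 + 25**2 + 35*25) + 4571/(-67)) = sqrt((-51/2 + 625 + 875) + 4571*(-1/67)) = sqrt(2949/2 - 4571/67) = sqrt(188441/134) = sqrt(25251094)/134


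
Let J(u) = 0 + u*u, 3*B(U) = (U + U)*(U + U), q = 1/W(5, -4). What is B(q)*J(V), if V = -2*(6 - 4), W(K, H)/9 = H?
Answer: 4/243 ≈ 0.016461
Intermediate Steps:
W(K, H) = 9*H
V = -4 (V = -2*2 = -4)
q = -1/36 (q = 1/(9*(-4)) = 1/(-36) = -1/36 ≈ -0.027778)
B(U) = 4*U²/3 (B(U) = ((U + U)*(U + U))/3 = ((2*U)*(2*U))/3 = (4*U²)/3 = 4*U²/3)
J(u) = u² (J(u) = 0 + u² = u²)
B(q)*J(V) = (4*(-1/36)²/3)*(-4)² = ((4/3)*(1/1296))*16 = (1/972)*16 = 4/243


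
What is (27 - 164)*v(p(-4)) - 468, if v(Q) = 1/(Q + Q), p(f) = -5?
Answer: -4543/10 ≈ -454.30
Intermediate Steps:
v(Q) = 1/(2*Q)
(27 - 164)*v(p(-4)) - 468 = (27 - 164)*((1/2)/(-5)) - 468 = -137*(-1)/(2*5) - 468 = -137*(-1/10) - 468 = 137/10 - 468 = -4543/10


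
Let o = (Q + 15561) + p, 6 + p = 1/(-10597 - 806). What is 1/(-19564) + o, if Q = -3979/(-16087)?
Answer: 55825003322346959/3588821353404 ≈ 15555.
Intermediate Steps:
p = -68419/11403 (p = -6 + 1/(-10597 - 806) = -6 + 1/(-11403) = -6 - 1/11403 = -68419/11403 ≈ -6.0001)
Q = 3979/16087 (Q = -3979*(-1/16087) = 3979/16087 ≈ 0.24734)
o = 2853455505305/183440061 (o = (3979/16087 + 15561) - 68419/11403 = 250333786/16087 - 68419/11403 = 2853455505305/183440061 ≈ 15555.)
1/(-19564) + o = 1/(-19564) + 2853455505305/183440061 = -1/19564 + 2853455505305/183440061 = 55825003322346959/3588821353404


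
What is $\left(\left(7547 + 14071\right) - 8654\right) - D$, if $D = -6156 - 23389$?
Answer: $42509$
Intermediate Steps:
$D = -29545$ ($D = -6156 - 23389 = -29545$)
$\left(\left(7547 + 14071\right) - 8654\right) - D = \left(\left(7547 + 14071\right) - 8654\right) - -29545 = \left(21618 - 8654\right) + 29545 = 12964 + 29545 = 42509$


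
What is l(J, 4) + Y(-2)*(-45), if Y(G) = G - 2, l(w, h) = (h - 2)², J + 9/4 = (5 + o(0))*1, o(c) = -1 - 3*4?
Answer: 184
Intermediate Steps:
o(c) = -13 (o(c) = -1 - 12 = -13)
J = -41/4 (J = -9/4 + (5 - 13)*1 = -9/4 - 8*1 = -9/4 - 8 = -41/4 ≈ -10.250)
l(w, h) = (-2 + h)²
Y(G) = -2 + G
l(J, 4) + Y(-2)*(-45) = (-2 + 4)² + (-2 - 2)*(-45) = 2² - 4*(-45) = 4 + 180 = 184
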